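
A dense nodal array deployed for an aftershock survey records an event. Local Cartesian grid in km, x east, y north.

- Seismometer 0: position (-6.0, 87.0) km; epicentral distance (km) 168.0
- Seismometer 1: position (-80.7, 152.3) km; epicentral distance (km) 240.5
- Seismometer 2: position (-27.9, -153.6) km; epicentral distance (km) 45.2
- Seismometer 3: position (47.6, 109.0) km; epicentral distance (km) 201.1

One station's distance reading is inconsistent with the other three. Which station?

Seismometer 2

Solve using three stations at a time. Using Seismometer 0, Seismometer 1, Seismometer 3 (subtract circle equations pairwise → linear system) gives (x, y) ≈ (-20.0, -80.4).
Distances from that point to each station vs reported:
  Seismometer 0: calculated 167.9 vs reported 168.0 → residual 0.1 km
  Seismometer 1: calculated 240.5 vs reported 240.5 → residual 0.0 km
  Seismometer 2: calculated 73.7 vs reported 45.2 → residual 28.5 km
  Seismometer 3: calculated 201.1 vs reported 201.1 → residual 0.0 km
Seismometer 0, Seismometer 1, Seismometer 3 are mutually consistent (residuals ≈ 0); Seismometer 2 is off by 28.5 km.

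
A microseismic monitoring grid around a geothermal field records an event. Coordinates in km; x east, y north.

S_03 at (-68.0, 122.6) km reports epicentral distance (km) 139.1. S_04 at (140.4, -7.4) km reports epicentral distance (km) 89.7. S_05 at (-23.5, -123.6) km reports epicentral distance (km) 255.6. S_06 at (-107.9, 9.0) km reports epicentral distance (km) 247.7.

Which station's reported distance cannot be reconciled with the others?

Solve using three stations at a time. Using S_04, S_05, S_06 (subtract circle equations pairwise → linear system) gives (x, y) ≈ (128.9, 81.6).
Distances from that point to each station vs reported:
  S_03: calculated 201.2 vs reported 139.1 → residual 62.1 km
  S_04: calculated 89.7 vs reported 89.7 → residual 0.0 km
  S_05: calculated 255.6 vs reported 255.6 → residual 0.0 km
  S_06: calculated 247.7 vs reported 247.7 → residual 0.0 km
S_04, S_05, S_06 are mutually consistent (residuals ≈ 0); S_03 is off by 62.1 km.

S_03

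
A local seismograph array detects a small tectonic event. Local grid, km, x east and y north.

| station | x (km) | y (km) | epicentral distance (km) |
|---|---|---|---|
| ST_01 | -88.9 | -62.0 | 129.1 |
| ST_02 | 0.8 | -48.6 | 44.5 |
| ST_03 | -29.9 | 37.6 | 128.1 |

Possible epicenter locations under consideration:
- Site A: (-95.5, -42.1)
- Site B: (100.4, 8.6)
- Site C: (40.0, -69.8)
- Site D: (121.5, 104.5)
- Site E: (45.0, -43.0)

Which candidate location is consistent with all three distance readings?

For each candidate, compare |candidate − station| to the reported distance:
Site A: residuals ST_01 108.1, ST_02 52.0, ST_03 24.9 → max 108.1 km
Site B: residuals ST_01 72.9, ST_02 70.4, ST_03 5.4 → max 72.9 km
Site C: residuals ST_01 0.0, ST_02 0.1, ST_03 0.0 → max 0.1 km
Site D: residuals ST_01 139.2, ST_02 150.5, ST_03 37.4 → max 150.5 km
Site E: residuals ST_01 6.1, ST_02 0.1, ST_03 18.1 → max 18.1 km
Only Site C has all residuals ≈ 0.

Site C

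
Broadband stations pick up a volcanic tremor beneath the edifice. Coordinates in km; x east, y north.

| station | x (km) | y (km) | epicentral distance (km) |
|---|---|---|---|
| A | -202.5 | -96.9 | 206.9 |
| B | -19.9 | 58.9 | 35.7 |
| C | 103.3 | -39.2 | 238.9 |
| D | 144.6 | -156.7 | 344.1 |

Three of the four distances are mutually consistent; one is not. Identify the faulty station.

Solve using three stations at a time. Using A, C, D (subtract circle equations pairwise → linear system) gives (x, y) ≈ (-101.6, 83.8).
Distances from that point to each station vs reported:
  A: calculated 206.9 vs reported 206.9 → residual 0.0 km
  B: calculated 85.4 vs reported 35.7 → residual 49.7 km
  C: calculated 238.9 vs reported 238.9 → residual 0.0 km
  D: calculated 344.1 vs reported 344.1 → residual 0.0 km
A, C, D are mutually consistent (residuals ≈ 0); B is off by 49.7 km.

B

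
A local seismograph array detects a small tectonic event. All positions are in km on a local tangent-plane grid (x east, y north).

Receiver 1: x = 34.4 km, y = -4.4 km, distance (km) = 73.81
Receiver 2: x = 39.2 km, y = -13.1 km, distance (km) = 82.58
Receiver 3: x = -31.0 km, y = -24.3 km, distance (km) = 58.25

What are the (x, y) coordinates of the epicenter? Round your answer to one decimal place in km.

x ≈ -28.7 km, y ≈ 33.9 km

Circle about each station: (x − 34.4)² + (y + 4.4)² = 73.81²; (x − 39.2)² + (y + 13.1)² = 82.58²; (x + 31.0)² + (y + 24.3)² = 58.25².
Subtracting pairs of circle equations eliminates x²+y² and gives linear equations (the radical axes):
9.6 x − 17.4 y = -866.01
-130.8 x − 39.8 y = 2403.62
Solving the 2×2 system: x ≈ -28.7, y ≈ 33.9 km.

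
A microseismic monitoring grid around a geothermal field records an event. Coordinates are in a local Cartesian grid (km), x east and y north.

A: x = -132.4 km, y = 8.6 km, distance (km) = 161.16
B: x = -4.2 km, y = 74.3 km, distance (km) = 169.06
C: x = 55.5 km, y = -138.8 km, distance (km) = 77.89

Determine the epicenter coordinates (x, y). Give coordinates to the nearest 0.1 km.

-8.7 km east, -94.7 km north

Circle about each station: (x + 132.4)² + (y − 8.6)² = 161.16²; (x + 4.2)² + (y − 74.3)² = 169.06²; (x − 55.5)² + (y + 138.8)² = 77.89².
Subtracting the A equation from the B and C equations removes the quadratic terms:
256.4 x + 131.4 y = -14674.33
375.8 x − 294.8 y = 24647.66
Solving the 2×2 system: x ≈ -8.7, y ≈ -94.7 km.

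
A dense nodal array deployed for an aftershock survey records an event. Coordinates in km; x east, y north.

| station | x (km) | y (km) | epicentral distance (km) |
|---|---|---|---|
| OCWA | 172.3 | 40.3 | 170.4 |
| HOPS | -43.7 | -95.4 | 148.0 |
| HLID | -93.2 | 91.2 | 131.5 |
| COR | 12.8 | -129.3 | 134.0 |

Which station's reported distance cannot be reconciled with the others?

Solve using three stations at a time. Using OCWA, HLID, COR (subtract circle equations pairwise → linear system) gives (x, y) ≈ (5.7, 4.5).
Distances from that point to each station vs reported:
  OCWA: calculated 170.4 vs reported 170.4 → residual 0.0 km
  HOPS: calculated 111.5 vs reported 148.0 → residual 36.5 km
  HLID: calculated 131.5 vs reported 131.5 → residual 0.0 km
  COR: calculated 134.0 vs reported 134.0 → residual 0.0 km
OCWA, HLID, COR are mutually consistent (residuals ≈ 0); HOPS is off by 36.5 km.

HOPS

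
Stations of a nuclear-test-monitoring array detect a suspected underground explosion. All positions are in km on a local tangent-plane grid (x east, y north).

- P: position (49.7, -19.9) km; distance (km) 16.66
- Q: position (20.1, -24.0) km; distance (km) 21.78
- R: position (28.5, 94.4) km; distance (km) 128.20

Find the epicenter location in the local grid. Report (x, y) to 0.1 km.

Circle about each station: (x − 49.7)² + (y + 19.9)² = 16.66²; (x − 20.1)² + (y + 24.0)² = 21.78²; (x − 28.5)² + (y − 94.4)² = 128.20².
Subtracting pairs of circle equations eliminates x²+y² and gives linear equations (the radical axes):
-59.2 x − 8.2 y = -2082.90
-42.4 x + 228.6 y = -9300.17
Solving the 2×2 system: x ≈ 39.8, y ≈ -33.3 km.

39.8 km east, -33.3 km north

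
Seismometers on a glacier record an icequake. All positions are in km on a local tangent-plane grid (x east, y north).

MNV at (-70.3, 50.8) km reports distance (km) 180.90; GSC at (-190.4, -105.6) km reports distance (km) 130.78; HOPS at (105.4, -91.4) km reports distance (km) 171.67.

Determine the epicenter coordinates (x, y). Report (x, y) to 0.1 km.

x ≈ -61.9 km, y ≈ -129.9 km

Circle about each station: (x + 70.3)² + (y − 50.8)² = 180.90²; (x + 190.4)² + (y + 105.6)² = 130.78²; (x − 105.4)² + (y + 91.4)² = 171.67².
Subtracting the MNV equation from the GSC and HOPS equations removes the quadratic terms:
-240.2 x − 312.8 y = 55502.19
351.4 x − 284.4 y = 15194.61
Solving the 2×2 system: x ≈ -61.9, y ≈ -129.9 km.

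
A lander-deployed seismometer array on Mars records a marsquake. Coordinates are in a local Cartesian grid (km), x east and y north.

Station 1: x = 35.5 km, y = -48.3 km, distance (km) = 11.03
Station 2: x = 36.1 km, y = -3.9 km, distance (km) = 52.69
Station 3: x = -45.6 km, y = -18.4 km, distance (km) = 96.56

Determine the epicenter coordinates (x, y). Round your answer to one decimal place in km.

(43.3, -56.1)

Circle about each station: (x − 35.5)² + (y + 48.3)² = 11.03²; (x − 36.1)² + (y + 3.9)² = 52.69²; (x + 45.6)² + (y + 18.4)² = 96.56².
Subtracting pairs of circle equations eliminates x²+y² and gives linear equations (the radical axes):
1.2 x + 88.8 y = -4929.30
-162.2 x + 59.8 y = -10377.39
Solving the 2×2 system: x ≈ 43.3, y ≈ -56.1 km.
Check against Station 1 (with the unrounded x, y): √((x − 35.5)²+(y + 48.3)²) = 11.03 ≈ 11.03 km. ✓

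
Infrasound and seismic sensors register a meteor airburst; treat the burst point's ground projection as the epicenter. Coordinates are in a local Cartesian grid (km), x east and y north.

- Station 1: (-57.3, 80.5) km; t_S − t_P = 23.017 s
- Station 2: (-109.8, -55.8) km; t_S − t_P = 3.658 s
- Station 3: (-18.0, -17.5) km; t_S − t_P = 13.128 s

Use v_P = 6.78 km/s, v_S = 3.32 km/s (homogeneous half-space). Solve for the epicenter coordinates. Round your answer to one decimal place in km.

Distance from S−P lag: d = Δt · v_P v_S / (v_P − v_S) = Δt · (6.78·3.32)/(6.78−3.32) ≈ 6.5057·Δt.
So d_Station 1 = 149.74, d_Station 2 = 23.80, d_Station 3 = 85.41 km.
Circle about each station: (x + 57.3)² + (y − 80.5)² = 149.74²; (x + 109.8)² + (y + 55.8)² = 23.80²; (x + 18.0)² + (y + 17.5)² = 85.41².
Subtracting the Station 1 equation from the Station 2 and Station 3 equations removes the quadratic terms:
-105.0 x − 272.6 y = 27261.77
78.6 x − 196.0 y = 5993.91
Solving the 2×2 system: x ≈ -88.3, y ≈ -66.0 km.

(-88.3, -66.0)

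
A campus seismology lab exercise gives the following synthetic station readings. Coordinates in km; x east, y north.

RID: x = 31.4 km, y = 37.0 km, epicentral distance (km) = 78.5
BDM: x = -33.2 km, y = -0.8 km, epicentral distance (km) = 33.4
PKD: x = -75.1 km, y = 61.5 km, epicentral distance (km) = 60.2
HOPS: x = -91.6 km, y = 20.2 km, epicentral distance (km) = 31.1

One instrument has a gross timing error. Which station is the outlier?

Solve using three stations at a time. Using BDM, PKD, HOPS (subtract circle equations pairwise → linear system) gives (x, y) ≈ (-66.5, 1.9).
Distances from that point to each station vs reported:
  RID: calculated 104.0 vs reported 78.5 → residual 25.5 km
  BDM: calculated 33.4 vs reported 33.4 → residual 0.0 km
  PKD: calculated 60.2 vs reported 60.2 → residual 0.0 km
  HOPS: calculated 31.1 vs reported 31.1 → residual 0.0 km
BDM, PKD, HOPS are mutually consistent (residuals ≈ 0); RID is off by 25.5 km.

RID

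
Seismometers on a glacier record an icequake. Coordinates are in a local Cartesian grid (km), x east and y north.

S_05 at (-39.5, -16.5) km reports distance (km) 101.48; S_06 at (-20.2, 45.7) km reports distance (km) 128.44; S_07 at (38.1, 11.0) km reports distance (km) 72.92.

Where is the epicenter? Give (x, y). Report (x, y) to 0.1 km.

x ≈ 51.9 km, y ≈ -60.6 km

Circle about each station: (x + 39.5)² + (y + 16.5)² = 101.48²; (x + 20.2)² + (y − 45.7)² = 128.44²; (x − 38.1)² + (y − 11.0)² = 72.92².
Subtracting pairs of circle equations eliminates x²+y² and gives linear equations (the radical axes):
38.6 x + 124.4 y = -5534.61
155.2 x + 55.0 y = 4720.97
Solving the 2×2 system: x ≈ 51.9, y ≈ -60.6 km.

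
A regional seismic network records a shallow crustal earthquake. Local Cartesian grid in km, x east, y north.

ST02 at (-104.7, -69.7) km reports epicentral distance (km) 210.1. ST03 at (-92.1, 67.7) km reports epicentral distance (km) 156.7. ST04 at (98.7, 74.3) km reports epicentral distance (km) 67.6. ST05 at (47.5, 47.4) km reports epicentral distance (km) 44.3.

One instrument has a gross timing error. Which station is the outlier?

ST03

Solve using three stations at a time. Using ST02, ST04, ST05 (subtract circle equations pairwise → linear system) gives (x, y) ≈ (32.7, 89.3).
Distances from that point to each station vs reported:
  ST02: calculated 210.1 vs reported 210.1 → residual 0.0 km
  ST03: calculated 126.7 vs reported 156.7 → residual 30.0 km
  ST04: calculated 67.7 vs reported 67.6 → residual 0.1 km
  ST05: calculated 44.4 vs reported 44.3 → residual 0.1 km
ST02, ST04, ST05 are mutually consistent (residuals ≈ 0); ST03 is off by 30.0 km.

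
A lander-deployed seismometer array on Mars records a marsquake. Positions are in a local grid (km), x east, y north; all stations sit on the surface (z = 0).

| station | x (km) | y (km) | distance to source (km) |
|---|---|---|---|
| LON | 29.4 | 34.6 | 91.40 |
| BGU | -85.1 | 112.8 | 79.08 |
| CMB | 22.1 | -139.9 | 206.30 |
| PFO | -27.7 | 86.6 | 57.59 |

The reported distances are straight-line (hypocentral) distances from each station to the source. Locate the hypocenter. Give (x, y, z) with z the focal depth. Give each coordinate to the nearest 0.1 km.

Each station gives a sphere (x−x_i)² + (y−y_i)² + z² = d_i² (stations at z=0).
Subtracting the LON sphere from BGU and CMB: z² cancels, leaving linear equations in x and y:
-229.0 x + 156.4 y = 20004.64
-14.6 x − 349.0 y = -16206.83
Solving: x ≈ -54.095, y ≈ 48.701 km (keep extra digits for the depth step; rounded: -54.1, 48.7).
Then from the LON sphere: z² = 91.40² − (x − 29.4)² − (y − 34.6)² with x = -54.095, y = 48.701, so z ≈ 34.405 ≈ 34.4 km.

(-54.1, 48.7, 34.4)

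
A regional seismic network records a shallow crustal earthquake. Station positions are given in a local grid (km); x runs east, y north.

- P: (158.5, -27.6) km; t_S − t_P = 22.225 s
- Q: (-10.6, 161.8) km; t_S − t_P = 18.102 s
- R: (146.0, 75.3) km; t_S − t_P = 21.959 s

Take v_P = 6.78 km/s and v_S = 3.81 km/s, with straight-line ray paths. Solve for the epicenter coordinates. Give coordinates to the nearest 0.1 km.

(-31.9, 5.8)

Distance from S−P lag: d = Δt · v_P v_S / (v_P − v_S) = Δt · (6.78·3.81)/(6.78−3.81) ≈ 8.6976·Δt.
So d_P = 193.30, d_Q = 157.44, d_R = 190.99 km.
Circle about each station: (x − 158.5)² + (y + 27.6)² = 193.30²; (x + 10.6)² + (y − 161.8)² = 157.44²; (x − 146.0)² + (y − 75.3)² = 190.99².
Subtracting the P equation from the Q and R equations removes the quadratic terms:
-338.2 x + 378.8 y = 12985.13
-25.0 x + 205.8 y = 1989.79
Solving the 2×2 system: x ≈ -31.9, y ≈ 5.8 km.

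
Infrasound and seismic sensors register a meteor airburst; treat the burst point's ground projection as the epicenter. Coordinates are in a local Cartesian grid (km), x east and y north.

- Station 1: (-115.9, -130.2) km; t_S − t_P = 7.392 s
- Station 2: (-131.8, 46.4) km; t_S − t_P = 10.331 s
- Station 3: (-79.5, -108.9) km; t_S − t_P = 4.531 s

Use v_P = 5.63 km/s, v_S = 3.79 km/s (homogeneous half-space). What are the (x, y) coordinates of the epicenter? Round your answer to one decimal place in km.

Distance from S−P lag: d = Δt · v_P v_S / (v_P − v_S) = Δt · (5.63·3.79)/(5.63−3.79) ≈ 11.5966·Δt.
So d_Station 1 = 85.72, d_Station 2 = 119.80, d_Station 3 = 52.54 km.
Circle about each station: (x + 115.9)² + (y + 130.2)² = 85.72²; (x + 131.8)² + (y − 46.4)² = 119.80²; (x + 79.5)² + (y + 108.9)² = 52.54².
Subtracting the Station 1 equation from the Station 2 and Station 3 equations removes the quadratic terms:
-31.8 x + 353.2 y = -17864.77
72.8 x + 42.6 y = -7617.92
Solving the 2×2 system: x ≈ -71.3, y ≈ -57.0 km.

(-71.3, -57.0)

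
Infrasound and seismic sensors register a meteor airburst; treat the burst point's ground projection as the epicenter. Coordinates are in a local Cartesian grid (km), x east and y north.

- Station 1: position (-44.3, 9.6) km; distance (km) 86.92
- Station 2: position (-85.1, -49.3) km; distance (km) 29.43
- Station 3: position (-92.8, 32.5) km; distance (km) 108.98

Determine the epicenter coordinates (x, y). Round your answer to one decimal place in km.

Circle about each station: (x + 44.3)² + (y − 9.6)² = 86.92²; (x + 85.1)² + (y + 49.3)² = 29.43²; (x + 92.8)² + (y − 32.5)² = 108.98².
Subtracting the Station 1 equation from the Station 2 and Station 3 equations removes the quadratic terms:
-81.6 x − 117.8 y = 14306.81
-97.0 x + 45.8 y = 3291.89
Solving the 2×2 system: x ≈ -68.8, y ≈ -73.8 km.
Check against Station 1 (with the unrounded x, y): √((x + 44.3)²+(y − 9.6)²) = 86.92 ≈ 86.92 km. ✓

-68.8 km east, -73.8 km north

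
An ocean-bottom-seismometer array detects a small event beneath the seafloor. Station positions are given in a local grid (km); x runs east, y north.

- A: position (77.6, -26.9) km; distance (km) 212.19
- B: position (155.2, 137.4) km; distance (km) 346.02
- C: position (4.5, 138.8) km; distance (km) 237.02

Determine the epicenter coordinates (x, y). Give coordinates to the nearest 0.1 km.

Circle about each station: (x − 77.6)² + (y + 26.9)² = 212.19²; (x − 155.2)² + (y − 137.4)² = 346.02²; (x − 4.5)² + (y − 138.8)² = 237.02².
Subtracting the A equation from the B and C equations removes the quadratic terms:
155.2 x + 328.6 y = -38484.81
-146.2 x + 331.4 y = 1386.44
Solving the 2×2 system: x ≈ -132.8, y ≈ -54.4 km.

(-132.8, -54.4)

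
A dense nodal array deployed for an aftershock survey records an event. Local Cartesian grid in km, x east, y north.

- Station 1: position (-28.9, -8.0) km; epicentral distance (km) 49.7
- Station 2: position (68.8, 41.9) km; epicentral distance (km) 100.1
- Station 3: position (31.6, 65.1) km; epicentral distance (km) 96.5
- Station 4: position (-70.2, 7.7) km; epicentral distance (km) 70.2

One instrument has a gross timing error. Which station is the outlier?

Solve using three stations at a time. Using Station 2, Station 3, Station 4 (subtract circle equations pairwise → linear system) gives (x, y) ≈ (-7.2, -23.3).
Distances from that point to each station vs reported:
  Station 1: calculated 26.5 vs reported 49.7 → residual 23.2 km
  Station 2: calculated 100.1 vs reported 100.1 → residual 0.0 km
  Station 3: calculated 96.5 vs reported 96.5 → residual 0.0 km
  Station 4: calculated 70.2 vs reported 70.2 → residual 0.0 km
Station 2, Station 3, Station 4 are mutually consistent (residuals ≈ 0); Station 1 is off by 23.2 km.

Station 1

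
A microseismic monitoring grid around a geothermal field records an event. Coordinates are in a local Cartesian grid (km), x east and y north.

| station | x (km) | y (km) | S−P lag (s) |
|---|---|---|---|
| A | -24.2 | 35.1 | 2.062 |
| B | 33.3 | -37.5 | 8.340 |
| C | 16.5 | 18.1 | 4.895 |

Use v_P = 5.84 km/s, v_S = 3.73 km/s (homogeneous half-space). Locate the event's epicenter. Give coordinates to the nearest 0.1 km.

(-34.0, 16.2)

Distance from S−P lag: d = Δt · v_P v_S / (v_P − v_S) = Δt · (5.84·3.73)/(5.84−3.73) ≈ 10.3238·Δt.
So d_A = 21.29, d_B = 86.10, d_C = 50.53 km.
Circle about each station: (x + 24.2)² + (y − 35.1)² = 21.29²; (x − 33.3)² + (y + 37.5)² = 86.10²; (x − 16.5)² + (y − 18.1)² = 50.53².
Subtracting the A equation from the B and C equations removes the quadratic terms:
115.0 x − 145.2 y = -6262.46
81.4 x − 34.0 y = -3317.81
Solving the 2×2 system: x ≈ -34.0, y ≈ 16.2 km.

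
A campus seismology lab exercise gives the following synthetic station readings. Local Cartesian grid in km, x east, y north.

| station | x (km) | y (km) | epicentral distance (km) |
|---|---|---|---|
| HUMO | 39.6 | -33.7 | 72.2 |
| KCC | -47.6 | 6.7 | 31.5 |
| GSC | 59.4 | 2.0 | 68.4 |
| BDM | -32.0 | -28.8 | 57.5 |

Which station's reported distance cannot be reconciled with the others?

Solve using three stations at a time. Using HUMO, GSC, BDM (subtract circle equations pairwise → linear system) gives (x, y) ≈ (-5.8, 22.3).
Distances from that point to each station vs reported:
  HUMO: calculated 72.1 vs reported 72.2 → residual 0.1 km
  KCC: calculated 44.6 vs reported 31.5 → residual 13.1 km
  GSC: calculated 68.3 vs reported 68.4 → residual 0.1 km
  BDM: calculated 57.4 vs reported 57.5 → residual 0.1 km
HUMO, GSC, BDM are mutually consistent (residuals ≈ 0); KCC is off by 13.1 km.

KCC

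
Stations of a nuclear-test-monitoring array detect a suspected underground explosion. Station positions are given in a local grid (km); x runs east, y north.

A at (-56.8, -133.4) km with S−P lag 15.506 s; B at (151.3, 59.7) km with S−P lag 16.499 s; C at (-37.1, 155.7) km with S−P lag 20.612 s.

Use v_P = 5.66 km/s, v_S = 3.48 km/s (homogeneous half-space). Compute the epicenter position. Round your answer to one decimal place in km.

Distance from S−P lag: d = Δt · v_P v_S / (v_P − v_S) = Δt · (5.66·3.48)/(5.66−3.48) ≈ 9.0352·Δt.
So d_A = 140.10, d_B = 149.07, d_C = 186.23 km.
Circle about each station: (x + 56.8)² + (y + 133.4)² = 140.10²; (x − 151.3)² + (y − 59.7)² = 149.07²; (x + 37.1)² + (y − 155.7)² = 186.23².
Subtracting pairs of circle equations eliminates x²+y² and gives linear equations (the radical axes):
416.2 x + 386.2 y = 2840.13
39.4 x + 578.2 y = -10456.50
Solving the 2×2 system: x ≈ 25.2, y ≈ -19.8 km.

(25.2, -19.8)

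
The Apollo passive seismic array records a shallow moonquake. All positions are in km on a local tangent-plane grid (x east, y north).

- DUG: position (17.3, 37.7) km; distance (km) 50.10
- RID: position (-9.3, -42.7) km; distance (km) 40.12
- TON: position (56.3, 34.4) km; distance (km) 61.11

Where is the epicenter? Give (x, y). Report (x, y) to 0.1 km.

(17.0, -12.4)

Circle about each station: (x − 17.3)² + (y − 37.7)² = 50.10²; (x + 9.3)² + (y + 42.7)² = 40.12²; (x − 56.3)² + (y − 34.4)² = 61.11².
Subtracting pairs of circle equations eliminates x²+y² and gives linear equations (the radical axes):
-53.2 x − 160.8 y = 1089.60
78.0 x − 6.6 y = 1408.05
Solving the 2×2 system: x ≈ 17.0, y ≈ -12.4 km.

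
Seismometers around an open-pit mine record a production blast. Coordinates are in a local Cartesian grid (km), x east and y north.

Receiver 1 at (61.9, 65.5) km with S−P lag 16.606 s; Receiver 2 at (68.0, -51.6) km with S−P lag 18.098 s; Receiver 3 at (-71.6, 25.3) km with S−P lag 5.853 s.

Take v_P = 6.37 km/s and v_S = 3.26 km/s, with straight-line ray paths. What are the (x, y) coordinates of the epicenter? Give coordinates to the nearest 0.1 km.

Distance from S−P lag: d = Δt · v_P v_S / (v_P − v_S) = Δt · (6.37·3.26)/(6.37−3.26) ≈ 6.6772·Δt.
So d_Receiver 1 = 110.88, d_Receiver 2 = 120.84, d_Receiver 3 = 39.08 km.
Circle about each station: (x − 61.9)² + (y − 65.5)² = 110.88²; (x − 68.0)² + (y + 51.6)² = 120.84²; (x + 71.6)² + (y − 25.3)² = 39.08².
Subtracting the Receiver 1 equation from the Receiver 2 and Receiver 3 equations removes the quadratic terms:
12.2 x − 234.2 y = -3143.23
-267.0 x − 80.4 y = 8411.92
Solving the 2×2 system: x ≈ -35.0, y ≈ 11.6 km.

-35.0 km east, 11.6 km north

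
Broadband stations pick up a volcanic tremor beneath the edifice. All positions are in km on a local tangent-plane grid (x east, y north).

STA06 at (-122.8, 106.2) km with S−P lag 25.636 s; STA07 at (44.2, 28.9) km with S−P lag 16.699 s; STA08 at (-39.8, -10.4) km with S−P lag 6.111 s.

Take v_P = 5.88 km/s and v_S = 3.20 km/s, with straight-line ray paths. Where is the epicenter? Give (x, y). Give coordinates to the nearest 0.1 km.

-39.4 km east, -53.3 km north

Distance from S−P lag: d = Δt · v_P v_S / (v_P − v_S) = Δt · (5.88·3.20)/(5.88−3.20) ≈ 7.0209·Δt.
So d_STA06 = 179.99, d_STA07 = 117.24, d_STA08 = 42.90 km.
Circle about each station: (x + 122.8)² + (y − 106.2)² = 179.99²; (x − 44.2)² + (y − 28.9)² = 117.24²; (x + 39.8)² + (y + 10.4)² = 42.90².
Subtracting the STA06 equation from the STA07 and STA08 equations removes the quadratic terms:
334.0 x − 154.6 y = -4918.25
166.0 x − 233.2 y = 5889.91
Solving the 2×2 system: x ≈ -39.4, y ≈ -53.3 km.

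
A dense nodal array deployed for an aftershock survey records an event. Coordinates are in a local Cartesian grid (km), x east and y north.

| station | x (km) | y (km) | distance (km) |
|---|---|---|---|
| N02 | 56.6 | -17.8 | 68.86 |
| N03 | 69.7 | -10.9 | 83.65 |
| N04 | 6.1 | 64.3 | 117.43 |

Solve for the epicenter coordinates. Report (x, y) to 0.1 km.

Circle about each station: (x − 56.6)² + (y + 17.8)² = 68.86²; (x − 69.7)² + (y + 10.9)² = 83.65²; (x − 6.1)² + (y − 64.3)² = 117.43².
Subtracting the N02 equation from the N03 and N04 equations removes the quadratic terms:
26.2 x + 13.8 y = -799.12
-101.0 x + 164.2 y = -8396.81
Solving the 2×2 system: x ≈ -2.7, y ≈ -52.8 km.
Check against N02 (with the unrounded x, y): √((x − 56.6)²+(y + 17.8)²) = 68.85 ≈ 68.86 km. ✓

x ≈ -2.7 km, y ≈ -52.8 km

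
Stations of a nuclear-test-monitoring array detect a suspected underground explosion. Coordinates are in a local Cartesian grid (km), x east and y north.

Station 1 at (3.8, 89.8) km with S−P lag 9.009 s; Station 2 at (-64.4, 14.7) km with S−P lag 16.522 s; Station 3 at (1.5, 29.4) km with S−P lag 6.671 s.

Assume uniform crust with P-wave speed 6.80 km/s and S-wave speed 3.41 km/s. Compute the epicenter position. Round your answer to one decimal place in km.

44.8 km east, 43.8 km north

Distance from S−P lag: d = Δt · v_P v_S / (v_P − v_S) = Δt · (6.80·3.41)/(6.80−3.41) ≈ 6.8401·Δt.
So d_Station 1 = 61.62, d_Station 2 = 113.01, d_Station 3 = 45.63 km.
Circle about each station: (x − 3.8)² + (y − 89.8)² = 61.62²; (x + 64.4)² + (y − 14.7)² = 113.01²; (x − 1.5)² + (y − 29.4)² = 45.63².
Subtracting pairs of circle equations eliminates x²+y² and gives linear equations (the radical axes):
-136.4 x − 150.2 y = -12689.27
-4.6 x − 120.8 y = -5496.94
Solving the 2×2 system: x ≈ 44.8, y ≈ 43.8 km.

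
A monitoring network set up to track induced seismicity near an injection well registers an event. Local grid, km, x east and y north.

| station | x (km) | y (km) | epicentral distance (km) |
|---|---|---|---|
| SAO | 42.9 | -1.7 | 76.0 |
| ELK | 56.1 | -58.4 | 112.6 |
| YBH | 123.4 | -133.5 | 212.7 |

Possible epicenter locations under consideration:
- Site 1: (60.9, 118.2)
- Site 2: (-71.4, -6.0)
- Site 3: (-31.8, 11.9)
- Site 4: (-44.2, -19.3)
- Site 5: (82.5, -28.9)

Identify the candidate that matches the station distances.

Site 3

For each candidate, compare |candidate − station| to the reported distance:
Site 1: residuals SAO 45.2, ELK 64.1, YBH 46.6 → max 64.1 km
Site 2: residuals SAO 38.4, ELK 25.2, YBH 20.1 → max 38.4 km
Site 3: residuals SAO 0.1, ELK 0.0, YBH 0.0 → max 0.1 km
Site 4: residuals SAO 12.9, ELK 4.9, YBH 9.9 → max 12.9 km
Site 5: residuals SAO 28.0, ELK 73.0, YBH 100.4 → max 100.4 km
Only Site 3 has all residuals ≈ 0.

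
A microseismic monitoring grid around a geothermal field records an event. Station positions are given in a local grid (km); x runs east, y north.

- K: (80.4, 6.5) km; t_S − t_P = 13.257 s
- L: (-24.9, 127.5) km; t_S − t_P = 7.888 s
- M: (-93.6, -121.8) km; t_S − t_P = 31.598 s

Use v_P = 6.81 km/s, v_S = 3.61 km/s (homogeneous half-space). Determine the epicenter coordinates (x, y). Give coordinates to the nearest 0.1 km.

x ≈ 23.4 km, y ≈ 90.9 km

Distance from S−P lag: d = Δt · v_P v_S / (v_P − v_S) = Δt · (6.81·3.61)/(6.81−3.61) ≈ 7.6825·Δt.
So d_K = 101.85, d_L = 60.60, d_M = 242.75 km.
Circle about each station: (x − 80.4)² + (y − 6.5)² = 101.85²; (x + 24.9)² + (y − 127.5)² = 60.60²; (x + 93.6)² + (y + 121.8)² = 242.75².
Subtracting pairs of circle equations eliminates x²+y² and gives linear equations (the radical axes):
-210.6 x + 242.0 y = 17070.91
-348.0 x − 256.6 y = -31464.35
Solving the 2×2 system: x ≈ 23.4, y ≈ 90.9 km.
Check against K (with the unrounded x, y): √((x − 80.4)²+(y − 6.5)²) = 101.85 ≈ 101.85 km. ✓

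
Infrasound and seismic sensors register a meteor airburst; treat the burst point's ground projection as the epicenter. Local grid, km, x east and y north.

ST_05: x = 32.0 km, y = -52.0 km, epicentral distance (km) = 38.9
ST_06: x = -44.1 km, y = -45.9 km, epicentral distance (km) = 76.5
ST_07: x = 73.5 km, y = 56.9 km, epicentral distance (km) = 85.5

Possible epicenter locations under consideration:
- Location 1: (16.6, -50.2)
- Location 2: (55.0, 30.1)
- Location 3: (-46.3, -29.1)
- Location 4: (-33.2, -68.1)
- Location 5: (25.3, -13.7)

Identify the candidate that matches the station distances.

Location 5

For each candidate, compare |candidate − station| to the reported distance:
Location 1: residuals ST_05 23.4, ST_06 15.6, ST_07 35.8 → max 35.8 km
Location 2: residuals ST_05 46.4, ST_06 48.4, ST_07 52.9 → max 52.9 km
Location 3: residuals ST_05 42.7, ST_06 59.6, ST_07 62.0 → max 62.0 km
Location 4: residuals ST_05 28.3, ST_06 51.8, ST_07 78.8 → max 78.8 km
Location 5: residuals ST_05 0.0, ST_06 0.0, ST_07 0.0 → max 0.0 km
Only Location 5 has all residuals ≈ 0.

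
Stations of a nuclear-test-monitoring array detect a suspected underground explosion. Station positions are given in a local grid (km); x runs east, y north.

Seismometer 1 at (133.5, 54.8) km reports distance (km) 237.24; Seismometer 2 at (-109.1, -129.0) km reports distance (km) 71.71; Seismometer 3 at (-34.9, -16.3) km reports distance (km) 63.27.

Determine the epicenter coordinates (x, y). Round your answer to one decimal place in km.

(-68.2, -70.1)

Circle about each station: (x − 133.5)² + (y − 54.8)² = 237.24²; (x + 109.1)² + (y + 129.0)² = 71.71²; (x + 34.9)² + (y + 16.3)² = 63.27².
Subtracting the Seismometer 1 equation from the Seismometer 2 and Seismometer 3 equations removes the quadratic terms:
-485.2 x − 367.6 y = 58859.01
-336.8 x − 142.2 y = 32938.13
Solving the 2×2 system: x ≈ -68.2, y ≈ -70.1 km.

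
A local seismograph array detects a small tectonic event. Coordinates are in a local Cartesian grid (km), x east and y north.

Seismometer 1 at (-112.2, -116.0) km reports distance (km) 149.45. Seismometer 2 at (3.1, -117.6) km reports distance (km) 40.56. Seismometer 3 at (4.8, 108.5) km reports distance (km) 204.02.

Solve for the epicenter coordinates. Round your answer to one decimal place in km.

x ≈ 35.5 km, y ≈ -93.2 km

Circle about each station: (x + 112.2)² + (y + 116.0)² = 149.45²; (x − 3.1)² + (y + 117.6)² = 40.56²; (x − 4.8)² + (y − 108.5)² = 204.02².
Subtracting the Seismometer 1 equation from the Seismometer 2 and Seismometer 3 equations removes the quadratic terms:
230.6 x − 3.2 y = 8484.72
234.0 x + 449.0 y = -33538.41
Solving the 2×2 system: x ≈ 35.5, y ≈ -93.2 km.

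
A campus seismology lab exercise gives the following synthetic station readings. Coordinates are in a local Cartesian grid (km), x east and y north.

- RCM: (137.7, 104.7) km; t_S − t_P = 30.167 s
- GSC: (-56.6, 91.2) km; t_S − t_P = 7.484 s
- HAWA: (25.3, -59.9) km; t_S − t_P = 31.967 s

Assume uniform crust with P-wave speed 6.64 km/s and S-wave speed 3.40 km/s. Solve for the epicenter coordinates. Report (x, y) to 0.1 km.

x ≈ -69.2 km, y ≈ 141.8 km

Distance from S−P lag: d = Δt · v_P v_S / (v_P − v_S) = Δt · (6.64·3.40)/(6.64−3.40) ≈ 6.9679·Δt.
So d_RCM = 210.20, d_GSC = 52.15, d_HAWA = 222.74 km.
Circle about each station: (x − 137.7)² + (y − 104.7)² = 210.20²; (x + 56.6)² + (y − 91.2)² = 52.15²; (x − 25.3)² + (y + 59.9)² = 222.74².
Subtracting the RCM equation from the GSC and HAWA equations removes the quadratic terms:
-388.6 x − 27.0 y = 23062.04
-224.8 x − 329.2 y = -31124.35
Solving the 2×2 system: x ≈ -69.2, y ≈ 141.8 km.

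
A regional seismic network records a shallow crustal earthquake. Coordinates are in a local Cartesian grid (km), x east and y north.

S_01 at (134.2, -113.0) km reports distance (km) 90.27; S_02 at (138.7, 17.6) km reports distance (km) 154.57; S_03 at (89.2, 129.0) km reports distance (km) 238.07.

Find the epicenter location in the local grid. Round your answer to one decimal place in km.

Circle about each station: (x − 134.2)² + (y + 113.0)² = 90.27²; (x − 138.7)² + (y − 17.6)² = 154.57²; (x − 89.2)² + (y − 129.0)² = 238.07².
Subtracting the S_01 equation from the S_02 and S_03 equations removes the quadratic terms:
9.0 x + 261.2 y = -26974.40
-90.0 x + 484.0 y = -54709.65
Solving the 2×2 system: x ≈ 44.3, y ≈ -104.8 km.

(44.3, -104.8)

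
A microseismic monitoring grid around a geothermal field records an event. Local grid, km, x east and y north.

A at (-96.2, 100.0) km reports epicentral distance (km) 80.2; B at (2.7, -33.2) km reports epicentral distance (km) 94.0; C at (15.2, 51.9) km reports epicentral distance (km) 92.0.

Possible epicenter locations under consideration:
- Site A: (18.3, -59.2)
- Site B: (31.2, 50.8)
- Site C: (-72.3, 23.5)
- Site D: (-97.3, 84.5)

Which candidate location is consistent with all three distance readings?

Site C

For each candidate, compare |candidate − station| to the reported distance:
Site A: residuals A 115.9, B 63.7, C 19.1 → max 115.9 km
Site B: residuals A 56.4, B 5.3, C 76.0 → max 76.0 km
Site C: residuals A 0.1, B 0.0, C 0.0 → max 0.1 km
Site D: residuals A 64.7, B 60.4, C 25.1 → max 64.7 km
Only Site C has all residuals ≈ 0.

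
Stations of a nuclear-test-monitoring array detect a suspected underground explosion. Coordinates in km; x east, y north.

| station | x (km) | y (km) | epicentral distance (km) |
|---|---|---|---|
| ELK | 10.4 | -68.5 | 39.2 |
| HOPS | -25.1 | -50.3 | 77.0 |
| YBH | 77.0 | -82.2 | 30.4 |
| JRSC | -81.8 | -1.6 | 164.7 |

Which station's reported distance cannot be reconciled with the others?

Solve using three stations at a time. Using ELK, HOPS, YBH (subtract circle equations pairwise → linear system) gives (x, y) ≈ (49.6, -69.0).
Distances from that point to each station vs reported:
  ELK: calculated 39.2 vs reported 39.2 → residual 0.0 km
  HOPS: calculated 77.0 vs reported 77.0 → residual 0.0 km
  YBH: calculated 30.4 vs reported 30.4 → residual 0.0 km
  JRSC: calculated 147.7 vs reported 164.7 → residual 17.0 km
ELK, HOPS, YBH are mutually consistent (residuals ≈ 0); JRSC is off by 17.0 km.

JRSC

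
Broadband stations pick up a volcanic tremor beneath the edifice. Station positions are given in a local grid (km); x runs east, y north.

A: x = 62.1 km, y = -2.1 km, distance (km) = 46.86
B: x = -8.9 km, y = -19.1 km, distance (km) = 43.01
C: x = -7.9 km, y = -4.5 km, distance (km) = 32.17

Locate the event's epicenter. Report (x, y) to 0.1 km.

Circle about each station: (x − 62.1)² + (y + 2.1)² = 46.86²; (x + 8.9)² + (y + 19.1)² = 43.01²; (x + 7.9)² + (y + 4.5)² = 32.17².
Subtracting the A equation from the B and C equations removes the quadratic terms:
-142.0 x − 34.0 y = -3070.80
-140.0 x − 4.8 y = -2617.21
Solving the 2×2 system: x ≈ 18.2, y ≈ 14.3 km.

18.2 km east, 14.3 km north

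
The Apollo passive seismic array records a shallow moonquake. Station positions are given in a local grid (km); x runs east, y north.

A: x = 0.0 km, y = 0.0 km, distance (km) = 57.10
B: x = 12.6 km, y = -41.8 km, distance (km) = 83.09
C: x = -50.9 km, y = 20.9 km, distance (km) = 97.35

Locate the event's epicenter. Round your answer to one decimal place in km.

Circle about each station: x² + y² = 57.10²; (x − 12.6)² + (y + 41.8)² = 83.09²; (x + 50.9)² + (y − 20.9)² = 97.35².
Subtracting the A equation from the B and C equations removes the quadratic terms:
25.2 x − 83.6 y = -1737.54
-101.8 x + 41.8 y = -3188.99
Solving the 2×2 system: x ≈ 45.5, y ≈ 34.5 km.
Check against A (with the unrounded x, y): √(x²+y²) = 57.09 ≈ 57.10 km. ✓

(45.5, 34.5)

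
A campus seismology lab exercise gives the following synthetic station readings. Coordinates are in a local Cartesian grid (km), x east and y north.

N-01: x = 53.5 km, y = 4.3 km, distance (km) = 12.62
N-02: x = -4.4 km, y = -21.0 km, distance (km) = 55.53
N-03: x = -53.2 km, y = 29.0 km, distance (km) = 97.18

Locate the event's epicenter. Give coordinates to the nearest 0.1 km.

42.0 km east, 9.5 km north

Circle about each station: (x − 53.5)² + (y − 4.3)² = 12.62²; (x + 4.4)² + (y + 21.0)² = 55.53²; (x + 53.2)² + (y − 29.0)² = 97.18².
Subtracting pairs of circle equations eliminates x²+y² and gives linear equations (the radical axes):
-115.8 x − 50.6 y = -5344.70
-213.4 x + 49.4 y = -8494.19
Solving the 2×2 system: x ≈ 42.0, y ≈ 9.5 km.
Check against N-01 (with the unrounded x, y): √((x − 53.5)²+(y − 4.3)²) = 12.62 ≈ 12.62 km. ✓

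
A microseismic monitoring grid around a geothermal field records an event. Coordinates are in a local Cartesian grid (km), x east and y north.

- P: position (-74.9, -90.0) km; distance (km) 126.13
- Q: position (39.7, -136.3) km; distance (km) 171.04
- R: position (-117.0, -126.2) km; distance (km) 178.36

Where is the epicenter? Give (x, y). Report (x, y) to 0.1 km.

x ≈ -20.5 km, y ≈ 23.8 km

Circle about each station: (x + 74.9)² + (y + 90.0)² = 126.13²; (x − 39.7)² + (y + 136.3)² = 171.04²; (x + 117.0)² + (y + 126.2)² = 178.36².
Subtracting the P equation from the Q and R equations removes the quadratic terms:
229.2 x − 92.6 y = -6902.13
-84.2 x − 72.4 y = 1.92
Solving the 2×2 system: x ≈ -20.5, y ≈ 23.8 km.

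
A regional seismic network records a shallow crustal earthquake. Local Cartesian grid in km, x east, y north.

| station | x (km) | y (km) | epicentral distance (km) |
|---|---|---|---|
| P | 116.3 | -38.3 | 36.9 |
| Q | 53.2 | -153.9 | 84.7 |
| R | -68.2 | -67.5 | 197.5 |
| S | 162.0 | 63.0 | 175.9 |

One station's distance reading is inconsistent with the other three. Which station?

P

Solve using three stations at a time. Using Q, R, S (subtract circle equations pairwise → linear system) gives (x, y) ≈ (124.9, -108.9).
Distances from that point to each station vs reported:
  P: calculated 71.1 vs reported 36.9 → residual 34.2 km
  Q: calculated 84.6 vs reported 84.7 → residual 0.1 km
  R: calculated 197.5 vs reported 197.5 → residual 0.0 km
  S: calculated 175.9 vs reported 175.9 → residual 0.0 km
Q, R, S are mutually consistent (residuals ≈ 0); P is off by 34.2 km.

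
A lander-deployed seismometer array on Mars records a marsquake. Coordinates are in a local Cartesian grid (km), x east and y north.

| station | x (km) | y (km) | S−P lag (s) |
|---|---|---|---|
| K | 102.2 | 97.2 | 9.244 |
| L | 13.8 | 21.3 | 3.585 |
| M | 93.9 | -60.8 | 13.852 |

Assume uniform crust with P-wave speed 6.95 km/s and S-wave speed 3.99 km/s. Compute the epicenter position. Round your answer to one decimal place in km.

Distance from S−P lag: d = Δt · v_P v_S / (v_P − v_S) = Δt · (6.95·3.99)/(6.95−3.99) ≈ 9.3684·Δt.
So d_K = 86.60, d_L = 33.59, d_M = 129.77 km.
Circle about each station: (x − 102.2)² + (y − 97.2)² = 86.60²; (x − 13.8)² + (y − 21.3)² = 33.59²; (x − 93.9)² + (y + 60.8)² = 129.77².
Subtracting the K equation from the L and M equations removes the quadratic terms:
-176.8 x − 151.8 y = -12877.28
-16.6 x − 316.0 y = -16719.52
Solving the 2×2 system: x ≈ 28.7, y ≈ 51.4 km.

(28.7, 51.4)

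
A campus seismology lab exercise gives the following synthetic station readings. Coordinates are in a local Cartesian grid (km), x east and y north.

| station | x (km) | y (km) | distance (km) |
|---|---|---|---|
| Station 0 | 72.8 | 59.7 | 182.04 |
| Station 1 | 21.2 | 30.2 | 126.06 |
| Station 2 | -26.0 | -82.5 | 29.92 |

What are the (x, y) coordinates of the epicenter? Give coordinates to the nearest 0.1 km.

-53.7 km east, -71.2 km north

Circle about each station: (x − 72.8)² + (y − 59.7)² = 182.04²; (x − 21.2)² + (y − 30.2)² = 126.06²; (x + 26.0)² + (y + 82.5)² = 29.92².
Subtracting the Station 0 equation from the Station 1 and Station 2 equations removes the quadratic terms:
-103.2 x − 59.0 y = 9744.99
-197.6 x − 284.4 y = 30861.68
Solving the 2×2 system: x ≈ -53.7, y ≈ -71.2 km.
Check against Station 0 (with the unrounded x, y): √((x − 72.8)²+(y − 59.7)²) = 182.05 ≈ 182.04 km. ✓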